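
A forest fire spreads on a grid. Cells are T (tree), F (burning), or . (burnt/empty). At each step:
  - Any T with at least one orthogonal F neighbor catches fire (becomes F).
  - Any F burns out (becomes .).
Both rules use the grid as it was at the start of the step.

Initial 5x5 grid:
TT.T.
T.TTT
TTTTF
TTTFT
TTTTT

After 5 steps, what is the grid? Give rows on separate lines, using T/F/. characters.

Step 1: 5 trees catch fire, 2 burn out
  TT.T.
  T.TTF
  TTTF.
  TTF.F
  TTTFT
Step 2: 5 trees catch fire, 5 burn out
  TT.T.
  T.TF.
  TTF..
  TF...
  TTF.F
Step 3: 5 trees catch fire, 5 burn out
  TT.F.
  T.F..
  TF...
  F....
  TF...
Step 4: 2 trees catch fire, 5 burn out
  TT...
  T....
  F....
  .....
  F....
Step 5: 1 trees catch fire, 2 burn out
  TT...
  F....
  .....
  .....
  .....

TT...
F....
.....
.....
.....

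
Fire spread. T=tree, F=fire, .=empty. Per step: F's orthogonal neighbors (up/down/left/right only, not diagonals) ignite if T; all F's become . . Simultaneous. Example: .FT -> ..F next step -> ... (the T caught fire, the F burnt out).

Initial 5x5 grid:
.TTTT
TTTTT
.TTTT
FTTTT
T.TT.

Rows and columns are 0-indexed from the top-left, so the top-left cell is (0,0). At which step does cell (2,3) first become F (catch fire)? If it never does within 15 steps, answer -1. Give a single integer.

Step 1: cell (2,3)='T' (+2 fires, +1 burnt)
Step 2: cell (2,3)='T' (+2 fires, +2 burnt)
Step 3: cell (2,3)='T' (+4 fires, +2 burnt)
Step 4: cell (2,3)='F' (+6 fires, +4 burnt)
  -> target ignites at step 4
Step 5: cell (2,3)='.' (+3 fires, +6 burnt)
Step 6: cell (2,3)='.' (+2 fires, +3 burnt)
Step 7: cell (2,3)='.' (+1 fires, +2 burnt)
Step 8: cell (2,3)='.' (+0 fires, +1 burnt)
  fire out at step 8

4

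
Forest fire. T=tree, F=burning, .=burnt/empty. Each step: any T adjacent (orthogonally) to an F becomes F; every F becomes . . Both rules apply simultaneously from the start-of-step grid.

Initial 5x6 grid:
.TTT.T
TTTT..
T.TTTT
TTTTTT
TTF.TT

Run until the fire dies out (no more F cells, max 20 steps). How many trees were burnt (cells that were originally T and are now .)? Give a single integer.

Step 1: +2 fires, +1 burnt (F count now 2)
Step 2: +4 fires, +2 burnt (F count now 4)
Step 3: +4 fires, +4 burnt (F count now 4)
Step 4: +7 fires, +4 burnt (F count now 7)
Step 5: +5 fires, +7 burnt (F count now 5)
Step 6: +0 fires, +5 burnt (F count now 0)
Fire out after step 6
Initially T: 23, now '.': 29
Total burnt (originally-T cells now '.'): 22

Answer: 22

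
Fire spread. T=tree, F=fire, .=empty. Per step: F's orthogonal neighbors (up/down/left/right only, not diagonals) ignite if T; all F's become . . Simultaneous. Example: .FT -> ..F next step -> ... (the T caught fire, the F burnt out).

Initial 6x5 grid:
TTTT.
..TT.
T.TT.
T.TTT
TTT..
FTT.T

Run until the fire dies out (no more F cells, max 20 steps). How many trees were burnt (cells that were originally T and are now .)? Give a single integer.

Answer: 18

Derivation:
Step 1: +2 fires, +1 burnt (F count now 2)
Step 2: +3 fires, +2 burnt (F count now 3)
Step 3: +2 fires, +3 burnt (F count now 2)
Step 4: +1 fires, +2 burnt (F count now 1)
Step 5: +2 fires, +1 burnt (F count now 2)
Step 6: +3 fires, +2 burnt (F count now 3)
Step 7: +2 fires, +3 burnt (F count now 2)
Step 8: +2 fires, +2 burnt (F count now 2)
Step 9: +1 fires, +2 burnt (F count now 1)
Step 10: +0 fires, +1 burnt (F count now 0)
Fire out after step 10
Initially T: 19, now '.': 29
Total burnt (originally-T cells now '.'): 18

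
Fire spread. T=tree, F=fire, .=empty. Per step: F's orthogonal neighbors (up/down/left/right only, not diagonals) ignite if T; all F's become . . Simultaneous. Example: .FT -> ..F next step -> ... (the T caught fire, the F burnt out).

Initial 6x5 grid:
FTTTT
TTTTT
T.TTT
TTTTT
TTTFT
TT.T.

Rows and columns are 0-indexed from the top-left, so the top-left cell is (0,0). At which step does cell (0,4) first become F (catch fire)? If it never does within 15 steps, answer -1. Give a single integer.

Step 1: cell (0,4)='T' (+6 fires, +2 burnt)
Step 2: cell (0,4)='T' (+7 fires, +6 burnt)
Step 3: cell (0,4)='T' (+9 fires, +7 burnt)
Step 4: cell (0,4)='F' (+3 fires, +9 burnt)
  -> target ignites at step 4
Step 5: cell (0,4)='.' (+0 fires, +3 burnt)
  fire out at step 5

4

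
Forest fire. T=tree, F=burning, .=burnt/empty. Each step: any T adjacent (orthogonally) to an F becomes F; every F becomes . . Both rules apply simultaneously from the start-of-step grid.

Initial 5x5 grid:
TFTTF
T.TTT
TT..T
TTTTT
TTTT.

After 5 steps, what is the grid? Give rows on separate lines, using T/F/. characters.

Step 1: 4 trees catch fire, 2 burn out
  F.FF.
  T.TTF
  TT..T
  TTTTT
  TTTT.
Step 2: 4 trees catch fire, 4 burn out
  .....
  F.FF.
  TT..F
  TTTTT
  TTTT.
Step 3: 2 trees catch fire, 4 burn out
  .....
  .....
  FT...
  TTTTF
  TTTT.
Step 4: 3 trees catch fire, 2 burn out
  .....
  .....
  .F...
  FTTF.
  TTTT.
Step 5: 4 trees catch fire, 3 burn out
  .....
  .....
  .....
  .FF..
  FTTF.

.....
.....
.....
.FF..
FTTF.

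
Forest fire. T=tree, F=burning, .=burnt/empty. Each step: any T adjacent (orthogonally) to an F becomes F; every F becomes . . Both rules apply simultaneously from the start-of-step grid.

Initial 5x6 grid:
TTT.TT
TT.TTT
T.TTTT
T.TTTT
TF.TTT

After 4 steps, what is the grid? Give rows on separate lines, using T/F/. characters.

Step 1: 1 trees catch fire, 1 burn out
  TTT.TT
  TT.TTT
  T.TTTT
  T.TTTT
  F..TTT
Step 2: 1 trees catch fire, 1 burn out
  TTT.TT
  TT.TTT
  T.TTTT
  F.TTTT
  ...TTT
Step 3: 1 trees catch fire, 1 burn out
  TTT.TT
  TT.TTT
  F.TTTT
  ..TTTT
  ...TTT
Step 4: 1 trees catch fire, 1 burn out
  TTT.TT
  FT.TTT
  ..TTTT
  ..TTTT
  ...TTT

TTT.TT
FT.TTT
..TTTT
..TTTT
...TTT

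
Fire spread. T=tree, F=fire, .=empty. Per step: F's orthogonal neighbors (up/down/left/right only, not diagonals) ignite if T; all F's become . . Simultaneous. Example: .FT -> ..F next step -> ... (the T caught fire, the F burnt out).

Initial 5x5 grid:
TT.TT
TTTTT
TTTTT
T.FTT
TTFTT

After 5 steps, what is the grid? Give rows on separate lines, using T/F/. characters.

Step 1: 4 trees catch fire, 2 burn out
  TT.TT
  TTTTT
  TTFTT
  T..FT
  TF.FT
Step 2: 6 trees catch fire, 4 burn out
  TT.TT
  TTFTT
  TF.FT
  T...F
  F...F
Step 3: 5 trees catch fire, 6 burn out
  TT.TT
  TF.FT
  F...F
  F....
  .....
Step 4: 4 trees catch fire, 5 burn out
  TF.FT
  F...F
  .....
  .....
  .....
Step 5: 2 trees catch fire, 4 burn out
  F...F
  .....
  .....
  .....
  .....

F...F
.....
.....
.....
.....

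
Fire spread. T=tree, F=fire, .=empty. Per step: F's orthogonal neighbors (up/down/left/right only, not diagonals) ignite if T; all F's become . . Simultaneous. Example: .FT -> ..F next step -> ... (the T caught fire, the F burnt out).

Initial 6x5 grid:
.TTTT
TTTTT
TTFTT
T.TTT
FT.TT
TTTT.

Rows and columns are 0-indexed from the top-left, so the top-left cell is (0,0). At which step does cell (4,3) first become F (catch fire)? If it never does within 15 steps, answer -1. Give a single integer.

Step 1: cell (4,3)='T' (+7 fires, +2 burnt)
Step 2: cell (4,3)='T' (+7 fires, +7 burnt)
Step 3: cell (4,3)='F' (+7 fires, +7 burnt)
  -> target ignites at step 3
Step 4: cell (4,3)='.' (+3 fires, +7 burnt)
Step 5: cell (4,3)='.' (+0 fires, +3 burnt)
  fire out at step 5

3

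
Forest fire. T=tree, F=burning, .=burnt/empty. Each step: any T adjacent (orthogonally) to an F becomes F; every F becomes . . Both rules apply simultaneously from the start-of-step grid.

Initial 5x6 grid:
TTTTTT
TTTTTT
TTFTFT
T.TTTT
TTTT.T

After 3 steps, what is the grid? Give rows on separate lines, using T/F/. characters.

Step 1: 7 trees catch fire, 2 burn out
  TTTTTT
  TTFTFT
  TF.F.F
  T.FTFT
  TTTT.T
Step 2: 9 trees catch fire, 7 burn out
  TTFTFT
  TF.F.F
  F.....
  T..F.F
  TTFT.T
Step 3: 8 trees catch fire, 9 burn out
  TF.F.F
  F.....
  ......
  F.....
  TF.F.F

TF.F.F
F.....
......
F.....
TF.F.F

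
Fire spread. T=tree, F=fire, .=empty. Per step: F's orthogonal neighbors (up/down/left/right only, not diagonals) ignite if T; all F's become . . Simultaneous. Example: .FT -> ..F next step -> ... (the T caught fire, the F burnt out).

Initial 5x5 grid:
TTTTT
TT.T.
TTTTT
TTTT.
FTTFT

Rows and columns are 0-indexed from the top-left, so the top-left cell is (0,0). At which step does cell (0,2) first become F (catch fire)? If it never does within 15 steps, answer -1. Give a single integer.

Step 1: cell (0,2)='T' (+5 fires, +2 burnt)
Step 2: cell (0,2)='T' (+4 fires, +5 burnt)
Step 3: cell (0,2)='T' (+5 fires, +4 burnt)
Step 4: cell (0,2)='T' (+3 fires, +5 burnt)
Step 5: cell (0,2)='F' (+3 fires, +3 burnt)
  -> target ignites at step 5
Step 6: cell (0,2)='.' (+0 fires, +3 burnt)
  fire out at step 6

5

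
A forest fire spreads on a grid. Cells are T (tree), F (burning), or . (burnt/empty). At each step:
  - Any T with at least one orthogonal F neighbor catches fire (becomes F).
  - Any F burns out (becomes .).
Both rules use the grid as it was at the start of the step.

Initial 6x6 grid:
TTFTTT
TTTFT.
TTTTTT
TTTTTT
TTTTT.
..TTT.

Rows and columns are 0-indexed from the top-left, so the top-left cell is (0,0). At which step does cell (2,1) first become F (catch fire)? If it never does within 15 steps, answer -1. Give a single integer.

Step 1: cell (2,1)='T' (+5 fires, +2 burnt)
Step 2: cell (2,1)='T' (+6 fires, +5 burnt)
Step 3: cell (2,1)='F' (+7 fires, +6 burnt)
  -> target ignites at step 3
Step 4: cell (2,1)='.' (+6 fires, +7 burnt)
Step 5: cell (2,1)='.' (+4 fires, +6 burnt)
Step 6: cell (2,1)='.' (+1 fires, +4 burnt)
Step 7: cell (2,1)='.' (+0 fires, +1 burnt)
  fire out at step 7

3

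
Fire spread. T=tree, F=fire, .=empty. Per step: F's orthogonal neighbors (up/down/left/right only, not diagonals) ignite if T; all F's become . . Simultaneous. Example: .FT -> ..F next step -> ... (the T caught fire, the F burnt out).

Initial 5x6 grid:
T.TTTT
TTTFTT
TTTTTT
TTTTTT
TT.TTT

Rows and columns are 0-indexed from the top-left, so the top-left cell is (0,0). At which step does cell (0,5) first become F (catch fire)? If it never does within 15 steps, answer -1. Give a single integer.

Step 1: cell (0,5)='T' (+4 fires, +1 burnt)
Step 2: cell (0,5)='T' (+7 fires, +4 burnt)
Step 3: cell (0,5)='F' (+7 fires, +7 burnt)
  -> target ignites at step 3
Step 4: cell (0,5)='.' (+5 fires, +7 burnt)
Step 5: cell (0,5)='.' (+3 fires, +5 burnt)
Step 6: cell (0,5)='.' (+1 fires, +3 burnt)
Step 7: cell (0,5)='.' (+0 fires, +1 burnt)
  fire out at step 7

3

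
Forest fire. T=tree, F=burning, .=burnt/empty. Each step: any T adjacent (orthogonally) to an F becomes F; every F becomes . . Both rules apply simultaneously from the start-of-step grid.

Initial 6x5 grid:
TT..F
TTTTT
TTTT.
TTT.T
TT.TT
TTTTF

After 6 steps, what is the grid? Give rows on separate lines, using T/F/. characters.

Step 1: 3 trees catch fire, 2 burn out
  TT...
  TTTTF
  TTTT.
  TTT.T
  TT.TF
  TTTF.
Step 2: 4 trees catch fire, 3 burn out
  TT...
  TTTF.
  TTTT.
  TTT.F
  TT.F.
  TTF..
Step 3: 3 trees catch fire, 4 burn out
  TT...
  TTF..
  TTTF.
  TTT..
  TT...
  TF...
Step 4: 4 trees catch fire, 3 burn out
  TT...
  TF...
  TTF..
  TTT..
  TF...
  F....
Step 5: 6 trees catch fire, 4 burn out
  TF...
  F....
  TF...
  TFF..
  F....
  .....
Step 6: 3 trees catch fire, 6 burn out
  F....
  .....
  F....
  F....
  .....
  .....

F....
.....
F....
F....
.....
.....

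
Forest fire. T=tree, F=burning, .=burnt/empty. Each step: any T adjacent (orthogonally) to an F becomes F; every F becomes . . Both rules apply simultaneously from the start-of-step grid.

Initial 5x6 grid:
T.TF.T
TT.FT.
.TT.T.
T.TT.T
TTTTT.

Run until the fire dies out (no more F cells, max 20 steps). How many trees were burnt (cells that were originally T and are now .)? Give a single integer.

Step 1: +2 fires, +2 burnt (F count now 2)
Step 2: +1 fires, +2 burnt (F count now 1)
Step 3: +0 fires, +1 burnt (F count now 0)
Fire out after step 3
Initially T: 18, now '.': 15
Total burnt (originally-T cells now '.'): 3

Answer: 3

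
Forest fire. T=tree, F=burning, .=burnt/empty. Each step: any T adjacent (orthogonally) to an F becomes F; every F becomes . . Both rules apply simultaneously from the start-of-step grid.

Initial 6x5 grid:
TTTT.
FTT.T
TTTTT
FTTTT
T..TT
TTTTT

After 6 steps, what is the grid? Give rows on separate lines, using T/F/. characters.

Step 1: 5 trees catch fire, 2 burn out
  FTTT.
  .FT.T
  FTTTT
  .FTTT
  F..TT
  TTTTT
Step 2: 5 trees catch fire, 5 burn out
  .FTT.
  ..F.T
  .FTTT
  ..FTT
  ...TT
  FTTTT
Step 3: 4 trees catch fire, 5 burn out
  ..FT.
  ....T
  ..FTT
  ...FT
  ...TT
  .FTTT
Step 4: 5 trees catch fire, 4 burn out
  ...F.
  ....T
  ...FT
  ....F
  ...FT
  ..FTT
Step 5: 3 trees catch fire, 5 burn out
  .....
  ....T
  ....F
  .....
  ....F
  ...FT
Step 6: 2 trees catch fire, 3 burn out
  .....
  ....F
  .....
  .....
  .....
  ....F

.....
....F
.....
.....
.....
....F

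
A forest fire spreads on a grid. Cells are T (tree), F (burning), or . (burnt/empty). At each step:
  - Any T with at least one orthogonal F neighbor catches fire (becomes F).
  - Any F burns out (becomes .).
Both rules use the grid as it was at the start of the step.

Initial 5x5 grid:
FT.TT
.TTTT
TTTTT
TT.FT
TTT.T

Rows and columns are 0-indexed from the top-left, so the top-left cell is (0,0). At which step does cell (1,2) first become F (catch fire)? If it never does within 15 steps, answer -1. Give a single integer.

Step 1: cell (1,2)='T' (+3 fires, +2 burnt)
Step 2: cell (1,2)='T' (+5 fires, +3 burnt)
Step 3: cell (1,2)='F' (+4 fires, +5 burnt)
  -> target ignites at step 3
Step 4: cell (1,2)='.' (+3 fires, +4 burnt)
Step 5: cell (1,2)='.' (+2 fires, +3 burnt)
Step 6: cell (1,2)='.' (+2 fires, +2 burnt)
Step 7: cell (1,2)='.' (+0 fires, +2 burnt)
  fire out at step 7

3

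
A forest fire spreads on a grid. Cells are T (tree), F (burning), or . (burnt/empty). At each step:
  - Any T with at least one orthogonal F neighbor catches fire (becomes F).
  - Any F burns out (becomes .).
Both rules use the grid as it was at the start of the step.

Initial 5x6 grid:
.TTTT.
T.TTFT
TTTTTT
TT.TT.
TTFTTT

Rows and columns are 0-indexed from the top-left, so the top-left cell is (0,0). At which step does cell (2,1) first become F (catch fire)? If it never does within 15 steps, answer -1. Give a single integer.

Step 1: cell (2,1)='T' (+6 fires, +2 burnt)
Step 2: cell (2,1)='T' (+9 fires, +6 burnt)
Step 3: cell (2,1)='F' (+5 fires, +9 burnt)
  -> target ignites at step 3
Step 4: cell (2,1)='.' (+2 fires, +5 burnt)
Step 5: cell (2,1)='.' (+1 fires, +2 burnt)
Step 6: cell (2,1)='.' (+0 fires, +1 burnt)
  fire out at step 6

3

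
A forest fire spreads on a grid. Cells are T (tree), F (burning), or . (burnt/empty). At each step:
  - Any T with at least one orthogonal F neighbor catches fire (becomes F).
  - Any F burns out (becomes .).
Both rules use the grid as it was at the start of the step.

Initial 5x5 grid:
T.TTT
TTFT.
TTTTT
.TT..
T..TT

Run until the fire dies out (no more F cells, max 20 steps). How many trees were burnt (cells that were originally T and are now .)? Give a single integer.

Step 1: +4 fires, +1 burnt (F count now 4)
Step 2: +5 fires, +4 burnt (F count now 5)
Step 3: +5 fires, +5 burnt (F count now 5)
Step 4: +0 fires, +5 burnt (F count now 0)
Fire out after step 4
Initially T: 17, now '.': 22
Total burnt (originally-T cells now '.'): 14

Answer: 14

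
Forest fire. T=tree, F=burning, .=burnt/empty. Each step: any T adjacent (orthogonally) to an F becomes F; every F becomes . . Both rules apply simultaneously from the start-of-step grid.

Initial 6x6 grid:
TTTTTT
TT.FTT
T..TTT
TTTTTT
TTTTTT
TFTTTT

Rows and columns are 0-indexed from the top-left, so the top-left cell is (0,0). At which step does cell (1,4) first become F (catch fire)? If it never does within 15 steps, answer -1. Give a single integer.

Step 1: cell (1,4)='F' (+6 fires, +2 burnt)
  -> target ignites at step 1
Step 2: cell (1,4)='.' (+9 fires, +6 burnt)
Step 3: cell (1,4)='.' (+8 fires, +9 burnt)
Step 4: cell (1,4)='.' (+6 fires, +8 burnt)
Step 5: cell (1,4)='.' (+2 fires, +6 burnt)
Step 6: cell (1,4)='.' (+0 fires, +2 burnt)
  fire out at step 6

1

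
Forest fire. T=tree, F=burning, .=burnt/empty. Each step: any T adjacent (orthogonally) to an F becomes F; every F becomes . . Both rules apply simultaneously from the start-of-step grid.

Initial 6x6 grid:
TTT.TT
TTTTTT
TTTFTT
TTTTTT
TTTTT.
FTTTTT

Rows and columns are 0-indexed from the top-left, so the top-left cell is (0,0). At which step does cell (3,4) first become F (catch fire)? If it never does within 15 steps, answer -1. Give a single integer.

Step 1: cell (3,4)='T' (+6 fires, +2 burnt)
Step 2: cell (3,4)='F' (+10 fires, +6 burnt)
  -> target ignites at step 2
Step 3: cell (3,4)='.' (+10 fires, +10 burnt)
Step 4: cell (3,4)='.' (+4 fires, +10 burnt)
Step 5: cell (3,4)='.' (+2 fires, +4 burnt)
Step 6: cell (3,4)='.' (+0 fires, +2 burnt)
  fire out at step 6

2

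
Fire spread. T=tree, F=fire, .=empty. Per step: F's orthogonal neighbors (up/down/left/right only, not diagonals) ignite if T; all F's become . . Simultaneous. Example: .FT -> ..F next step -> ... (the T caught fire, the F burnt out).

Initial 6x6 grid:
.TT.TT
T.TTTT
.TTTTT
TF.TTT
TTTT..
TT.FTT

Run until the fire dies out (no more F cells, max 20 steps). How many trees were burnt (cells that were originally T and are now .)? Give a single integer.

Step 1: +5 fires, +2 burnt (F count now 5)
Step 2: +6 fires, +5 burnt (F count now 6)
Step 3: +4 fires, +6 burnt (F count now 4)
Step 4: +4 fires, +4 burnt (F count now 4)
Step 5: +3 fires, +4 burnt (F count now 3)
Step 6: +2 fires, +3 burnt (F count now 2)
Step 7: +1 fires, +2 burnt (F count now 1)
Step 8: +0 fires, +1 burnt (F count now 0)
Fire out after step 8
Initially T: 26, now '.': 35
Total burnt (originally-T cells now '.'): 25

Answer: 25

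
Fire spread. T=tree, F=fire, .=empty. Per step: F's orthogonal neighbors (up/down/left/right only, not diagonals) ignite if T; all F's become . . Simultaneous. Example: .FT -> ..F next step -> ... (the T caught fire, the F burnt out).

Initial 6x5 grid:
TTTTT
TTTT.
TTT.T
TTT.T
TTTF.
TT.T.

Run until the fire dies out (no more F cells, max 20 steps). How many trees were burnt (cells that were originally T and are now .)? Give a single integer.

Answer: 21

Derivation:
Step 1: +2 fires, +1 burnt (F count now 2)
Step 2: +2 fires, +2 burnt (F count now 2)
Step 3: +4 fires, +2 burnt (F count now 4)
Step 4: +4 fires, +4 burnt (F count now 4)
Step 5: +4 fires, +4 burnt (F count now 4)
Step 6: +3 fires, +4 burnt (F count now 3)
Step 7: +2 fires, +3 burnt (F count now 2)
Step 8: +0 fires, +2 burnt (F count now 0)
Fire out after step 8
Initially T: 23, now '.': 28
Total burnt (originally-T cells now '.'): 21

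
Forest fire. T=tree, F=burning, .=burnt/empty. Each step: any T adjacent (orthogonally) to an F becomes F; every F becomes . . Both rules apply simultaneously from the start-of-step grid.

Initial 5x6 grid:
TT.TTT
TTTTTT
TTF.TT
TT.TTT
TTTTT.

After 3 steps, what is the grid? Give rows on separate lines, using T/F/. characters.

Step 1: 2 trees catch fire, 1 burn out
  TT.TTT
  TTFTTT
  TF..TT
  TT.TTT
  TTTTT.
Step 2: 4 trees catch fire, 2 burn out
  TT.TTT
  TF.FTT
  F...TT
  TF.TTT
  TTTTT.
Step 3: 6 trees catch fire, 4 burn out
  TF.FTT
  F...FT
  ....TT
  F..TTT
  TFTTT.

TF.FTT
F...FT
....TT
F..TTT
TFTTT.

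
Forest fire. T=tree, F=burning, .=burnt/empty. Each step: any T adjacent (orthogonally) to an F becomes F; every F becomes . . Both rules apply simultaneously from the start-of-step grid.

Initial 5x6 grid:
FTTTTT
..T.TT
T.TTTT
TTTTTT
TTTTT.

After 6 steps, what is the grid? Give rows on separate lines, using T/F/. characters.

Step 1: 1 trees catch fire, 1 burn out
  .FTTTT
  ..T.TT
  T.TTTT
  TTTTTT
  TTTTT.
Step 2: 1 trees catch fire, 1 burn out
  ..FTTT
  ..T.TT
  T.TTTT
  TTTTTT
  TTTTT.
Step 3: 2 trees catch fire, 1 burn out
  ...FTT
  ..F.TT
  T.TTTT
  TTTTTT
  TTTTT.
Step 4: 2 trees catch fire, 2 burn out
  ....FT
  ....TT
  T.FTTT
  TTTTTT
  TTTTT.
Step 5: 4 trees catch fire, 2 burn out
  .....F
  ....FT
  T..FTT
  TTFTTT
  TTTTT.
Step 6: 5 trees catch fire, 4 burn out
  ......
  .....F
  T...FT
  TF.FTT
  TTFTT.

......
.....F
T...FT
TF.FTT
TTFTT.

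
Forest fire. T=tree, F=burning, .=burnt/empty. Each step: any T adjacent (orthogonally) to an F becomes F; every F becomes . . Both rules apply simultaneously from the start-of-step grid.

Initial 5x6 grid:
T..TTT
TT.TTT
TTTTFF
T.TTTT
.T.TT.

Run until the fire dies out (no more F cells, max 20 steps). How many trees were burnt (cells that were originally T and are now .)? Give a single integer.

Step 1: +5 fires, +2 burnt (F count now 5)
Step 2: +6 fires, +5 burnt (F count now 6)
Step 3: +4 fires, +6 burnt (F count now 4)
Step 4: +2 fires, +4 burnt (F count now 2)
Step 5: +2 fires, +2 burnt (F count now 2)
Step 6: +1 fires, +2 burnt (F count now 1)
Step 7: +0 fires, +1 burnt (F count now 0)
Fire out after step 7
Initially T: 21, now '.': 29
Total burnt (originally-T cells now '.'): 20

Answer: 20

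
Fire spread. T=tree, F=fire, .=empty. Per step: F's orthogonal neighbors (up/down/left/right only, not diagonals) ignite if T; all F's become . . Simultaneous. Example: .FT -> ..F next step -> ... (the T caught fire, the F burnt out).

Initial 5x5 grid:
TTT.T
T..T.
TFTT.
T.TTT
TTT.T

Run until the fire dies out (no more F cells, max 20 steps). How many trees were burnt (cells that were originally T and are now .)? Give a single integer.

Answer: 16

Derivation:
Step 1: +2 fires, +1 burnt (F count now 2)
Step 2: +4 fires, +2 burnt (F count now 4)
Step 3: +5 fires, +4 burnt (F count now 5)
Step 4: +3 fires, +5 burnt (F count now 3)
Step 5: +2 fires, +3 burnt (F count now 2)
Step 6: +0 fires, +2 burnt (F count now 0)
Fire out after step 6
Initially T: 17, now '.': 24
Total burnt (originally-T cells now '.'): 16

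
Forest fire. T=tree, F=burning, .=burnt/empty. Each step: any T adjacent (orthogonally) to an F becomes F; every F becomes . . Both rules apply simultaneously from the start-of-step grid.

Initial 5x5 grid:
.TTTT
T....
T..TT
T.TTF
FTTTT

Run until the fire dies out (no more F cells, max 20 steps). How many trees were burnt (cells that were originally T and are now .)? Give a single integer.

Answer: 11

Derivation:
Step 1: +5 fires, +2 burnt (F count now 5)
Step 2: +5 fires, +5 burnt (F count now 5)
Step 3: +1 fires, +5 burnt (F count now 1)
Step 4: +0 fires, +1 burnt (F count now 0)
Fire out after step 4
Initially T: 15, now '.': 21
Total burnt (originally-T cells now '.'): 11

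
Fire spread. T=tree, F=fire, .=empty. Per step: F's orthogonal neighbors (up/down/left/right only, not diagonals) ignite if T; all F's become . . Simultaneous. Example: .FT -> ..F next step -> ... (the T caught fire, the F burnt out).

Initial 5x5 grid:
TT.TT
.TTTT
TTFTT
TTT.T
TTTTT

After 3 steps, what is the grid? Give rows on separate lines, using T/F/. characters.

Step 1: 4 trees catch fire, 1 burn out
  TT.TT
  .TFTT
  TF.FT
  TTF.T
  TTTTT
Step 2: 6 trees catch fire, 4 burn out
  TT.TT
  .F.FT
  F...F
  TF..T
  TTFTT
Step 3: 7 trees catch fire, 6 burn out
  TF.FT
  ....F
  .....
  F...F
  TF.FT

TF.FT
....F
.....
F...F
TF.FT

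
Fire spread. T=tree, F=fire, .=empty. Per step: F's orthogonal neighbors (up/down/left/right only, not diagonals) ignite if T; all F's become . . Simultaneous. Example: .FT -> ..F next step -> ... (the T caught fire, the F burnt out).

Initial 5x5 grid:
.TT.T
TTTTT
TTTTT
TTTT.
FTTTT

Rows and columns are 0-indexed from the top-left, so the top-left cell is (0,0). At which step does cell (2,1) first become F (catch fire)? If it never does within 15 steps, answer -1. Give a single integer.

Step 1: cell (2,1)='T' (+2 fires, +1 burnt)
Step 2: cell (2,1)='T' (+3 fires, +2 burnt)
Step 3: cell (2,1)='F' (+4 fires, +3 burnt)
  -> target ignites at step 3
Step 4: cell (2,1)='.' (+4 fires, +4 burnt)
Step 5: cell (2,1)='.' (+3 fires, +4 burnt)
Step 6: cell (2,1)='.' (+3 fires, +3 burnt)
Step 7: cell (2,1)='.' (+1 fires, +3 burnt)
Step 8: cell (2,1)='.' (+1 fires, +1 burnt)
Step 9: cell (2,1)='.' (+0 fires, +1 burnt)
  fire out at step 9

3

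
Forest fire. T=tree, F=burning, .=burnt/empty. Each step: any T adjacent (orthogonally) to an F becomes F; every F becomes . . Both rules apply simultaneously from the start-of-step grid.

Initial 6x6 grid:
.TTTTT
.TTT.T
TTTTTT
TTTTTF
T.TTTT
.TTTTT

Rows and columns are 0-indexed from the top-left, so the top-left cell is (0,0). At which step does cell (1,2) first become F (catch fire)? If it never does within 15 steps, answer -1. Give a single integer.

Step 1: cell (1,2)='T' (+3 fires, +1 burnt)
Step 2: cell (1,2)='T' (+5 fires, +3 burnt)
Step 3: cell (1,2)='T' (+5 fires, +5 burnt)
Step 4: cell (1,2)='T' (+6 fires, +5 burnt)
Step 5: cell (1,2)='F' (+5 fires, +6 burnt)
  -> target ignites at step 5
Step 6: cell (1,2)='.' (+5 fires, +5 burnt)
Step 7: cell (1,2)='.' (+1 fires, +5 burnt)
Step 8: cell (1,2)='.' (+0 fires, +1 burnt)
  fire out at step 8

5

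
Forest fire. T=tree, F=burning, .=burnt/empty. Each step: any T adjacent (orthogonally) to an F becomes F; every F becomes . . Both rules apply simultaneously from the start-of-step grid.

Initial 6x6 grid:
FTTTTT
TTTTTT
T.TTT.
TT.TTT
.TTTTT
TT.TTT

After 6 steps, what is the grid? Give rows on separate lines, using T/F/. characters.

Step 1: 2 trees catch fire, 1 burn out
  .FTTTT
  FTTTTT
  T.TTT.
  TT.TTT
  .TTTTT
  TT.TTT
Step 2: 3 trees catch fire, 2 burn out
  ..FTTT
  .FTTTT
  F.TTT.
  TT.TTT
  .TTTTT
  TT.TTT
Step 3: 3 trees catch fire, 3 burn out
  ...FTT
  ..FTTT
  ..TTT.
  FT.TTT
  .TTTTT
  TT.TTT
Step 4: 4 trees catch fire, 3 burn out
  ....FT
  ...FTT
  ..FTT.
  .F.TTT
  .TTTTT
  TT.TTT
Step 5: 4 trees catch fire, 4 burn out
  .....F
  ....FT
  ...FT.
  ...TTT
  .FTTTT
  TT.TTT
Step 6: 5 trees catch fire, 4 burn out
  ......
  .....F
  ....F.
  ...FTT
  ..FTTT
  TF.TTT

......
.....F
....F.
...FTT
..FTTT
TF.TTT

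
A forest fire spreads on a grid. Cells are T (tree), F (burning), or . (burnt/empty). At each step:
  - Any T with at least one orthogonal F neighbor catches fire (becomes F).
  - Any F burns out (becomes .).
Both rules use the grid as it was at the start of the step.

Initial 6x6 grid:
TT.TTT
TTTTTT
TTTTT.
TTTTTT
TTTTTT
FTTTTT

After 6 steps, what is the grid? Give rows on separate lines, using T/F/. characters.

Step 1: 2 trees catch fire, 1 burn out
  TT.TTT
  TTTTTT
  TTTTT.
  TTTTTT
  FTTTTT
  .FTTTT
Step 2: 3 trees catch fire, 2 burn out
  TT.TTT
  TTTTTT
  TTTTT.
  FTTTTT
  .FTTTT
  ..FTTT
Step 3: 4 trees catch fire, 3 burn out
  TT.TTT
  TTTTTT
  FTTTT.
  .FTTTT
  ..FTTT
  ...FTT
Step 4: 5 trees catch fire, 4 burn out
  TT.TTT
  FTTTTT
  .FTTT.
  ..FTTT
  ...FTT
  ....FT
Step 5: 6 trees catch fire, 5 burn out
  FT.TTT
  .FTTTT
  ..FTT.
  ...FTT
  ....FT
  .....F
Step 6: 5 trees catch fire, 6 burn out
  .F.TTT
  ..FTTT
  ...FT.
  ....FT
  .....F
  ......

.F.TTT
..FTTT
...FT.
....FT
.....F
......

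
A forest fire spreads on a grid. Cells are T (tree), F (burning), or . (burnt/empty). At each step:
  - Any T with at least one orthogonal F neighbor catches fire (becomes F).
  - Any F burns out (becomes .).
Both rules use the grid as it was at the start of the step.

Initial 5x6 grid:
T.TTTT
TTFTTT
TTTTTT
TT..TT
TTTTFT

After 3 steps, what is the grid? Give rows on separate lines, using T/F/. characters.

Step 1: 7 trees catch fire, 2 burn out
  T.FTTT
  TF.FTT
  TTFTTT
  TT..FT
  TTTF.F
Step 2: 8 trees catch fire, 7 burn out
  T..FTT
  F...FT
  TF.FFT
  TT...F
  TTF...
Step 3: 7 trees catch fire, 8 burn out
  F...FT
  .....F
  F....F
  TF....
  TF....

F...FT
.....F
F....F
TF....
TF....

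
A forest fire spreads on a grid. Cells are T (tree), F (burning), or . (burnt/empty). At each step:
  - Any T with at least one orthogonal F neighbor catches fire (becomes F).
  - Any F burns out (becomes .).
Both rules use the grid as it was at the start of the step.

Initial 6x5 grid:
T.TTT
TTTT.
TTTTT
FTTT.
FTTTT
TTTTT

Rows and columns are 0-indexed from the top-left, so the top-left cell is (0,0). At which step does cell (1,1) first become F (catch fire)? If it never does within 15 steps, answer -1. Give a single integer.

Step 1: cell (1,1)='T' (+4 fires, +2 burnt)
Step 2: cell (1,1)='T' (+5 fires, +4 burnt)
Step 3: cell (1,1)='F' (+6 fires, +5 burnt)
  -> target ignites at step 3
Step 4: cell (1,1)='.' (+4 fires, +6 burnt)
Step 5: cell (1,1)='.' (+4 fires, +4 burnt)
Step 6: cell (1,1)='.' (+1 fires, +4 burnt)
Step 7: cell (1,1)='.' (+1 fires, +1 burnt)
Step 8: cell (1,1)='.' (+0 fires, +1 burnt)
  fire out at step 8

3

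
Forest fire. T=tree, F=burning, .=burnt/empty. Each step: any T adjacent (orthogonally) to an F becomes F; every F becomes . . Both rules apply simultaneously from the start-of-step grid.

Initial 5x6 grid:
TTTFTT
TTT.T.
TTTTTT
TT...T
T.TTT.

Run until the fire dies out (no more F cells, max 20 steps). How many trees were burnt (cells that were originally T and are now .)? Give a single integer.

Step 1: +2 fires, +1 burnt (F count now 2)
Step 2: +4 fires, +2 burnt (F count now 4)
Step 3: +4 fires, +4 burnt (F count now 4)
Step 4: +4 fires, +4 burnt (F count now 4)
Step 5: +3 fires, +4 burnt (F count now 3)
Step 6: +1 fires, +3 burnt (F count now 1)
Step 7: +1 fires, +1 burnt (F count now 1)
Step 8: +0 fires, +1 burnt (F count now 0)
Fire out after step 8
Initially T: 22, now '.': 27
Total burnt (originally-T cells now '.'): 19

Answer: 19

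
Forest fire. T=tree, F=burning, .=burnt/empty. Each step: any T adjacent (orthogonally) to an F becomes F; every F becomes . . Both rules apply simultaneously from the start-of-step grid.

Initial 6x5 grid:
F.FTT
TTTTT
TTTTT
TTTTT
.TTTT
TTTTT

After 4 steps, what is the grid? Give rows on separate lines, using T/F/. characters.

Step 1: 3 trees catch fire, 2 burn out
  ...FT
  FTFTT
  TTTTT
  TTTTT
  .TTTT
  TTTTT
Step 2: 5 trees catch fire, 3 burn out
  ....F
  .F.FT
  FTFTT
  TTTTT
  .TTTT
  TTTTT
Step 3: 5 trees catch fire, 5 burn out
  .....
  ....F
  .F.FT
  FTFTT
  .TTTT
  TTTTT
Step 4: 4 trees catch fire, 5 burn out
  .....
  .....
  ....F
  .F.FT
  .TFTT
  TTTTT

.....
.....
....F
.F.FT
.TFTT
TTTTT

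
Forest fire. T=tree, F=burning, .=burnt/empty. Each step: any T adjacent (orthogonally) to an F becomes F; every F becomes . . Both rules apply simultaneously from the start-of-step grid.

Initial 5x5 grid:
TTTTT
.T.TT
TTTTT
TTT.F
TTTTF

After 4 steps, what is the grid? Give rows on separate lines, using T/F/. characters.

Step 1: 2 trees catch fire, 2 burn out
  TTTTT
  .T.TT
  TTTTF
  TTT..
  TTTF.
Step 2: 3 trees catch fire, 2 burn out
  TTTTT
  .T.TF
  TTTF.
  TTT..
  TTF..
Step 3: 5 trees catch fire, 3 burn out
  TTTTF
  .T.F.
  TTF..
  TTF..
  TF...
Step 4: 4 trees catch fire, 5 burn out
  TTTF.
  .T...
  TF...
  TF...
  F....

TTTF.
.T...
TF...
TF...
F....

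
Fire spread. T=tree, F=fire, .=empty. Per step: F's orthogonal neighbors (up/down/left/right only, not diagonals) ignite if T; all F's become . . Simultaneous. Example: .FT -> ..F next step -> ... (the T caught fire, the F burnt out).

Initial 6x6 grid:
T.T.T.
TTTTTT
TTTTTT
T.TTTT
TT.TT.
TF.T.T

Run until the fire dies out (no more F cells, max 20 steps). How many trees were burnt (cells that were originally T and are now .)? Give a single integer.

Step 1: +2 fires, +1 burnt (F count now 2)
Step 2: +1 fires, +2 burnt (F count now 1)
Step 3: +1 fires, +1 burnt (F count now 1)
Step 4: +1 fires, +1 burnt (F count now 1)
Step 5: +2 fires, +1 burnt (F count now 2)
Step 6: +3 fires, +2 burnt (F count now 3)
Step 7: +3 fires, +3 burnt (F count now 3)
Step 8: +4 fires, +3 burnt (F count now 4)
Step 9: +4 fires, +4 burnt (F count now 4)
Step 10: +5 fires, +4 burnt (F count now 5)
Step 11: +0 fires, +5 burnt (F count now 0)
Fire out after step 11
Initially T: 27, now '.': 35
Total burnt (originally-T cells now '.'): 26

Answer: 26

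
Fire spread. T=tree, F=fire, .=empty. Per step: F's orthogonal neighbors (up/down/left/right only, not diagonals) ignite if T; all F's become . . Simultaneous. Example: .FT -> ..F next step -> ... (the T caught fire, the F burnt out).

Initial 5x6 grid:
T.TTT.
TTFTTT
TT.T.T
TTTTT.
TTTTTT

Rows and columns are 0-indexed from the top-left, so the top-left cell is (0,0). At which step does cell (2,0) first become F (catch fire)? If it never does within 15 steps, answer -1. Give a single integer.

Step 1: cell (2,0)='T' (+3 fires, +1 burnt)
Step 2: cell (2,0)='T' (+5 fires, +3 burnt)
Step 3: cell (2,0)='F' (+6 fires, +5 burnt)
  -> target ignites at step 3
Step 4: cell (2,0)='.' (+6 fires, +6 burnt)
Step 5: cell (2,0)='.' (+3 fires, +6 burnt)
Step 6: cell (2,0)='.' (+1 fires, +3 burnt)
Step 7: cell (2,0)='.' (+0 fires, +1 burnt)
  fire out at step 7

3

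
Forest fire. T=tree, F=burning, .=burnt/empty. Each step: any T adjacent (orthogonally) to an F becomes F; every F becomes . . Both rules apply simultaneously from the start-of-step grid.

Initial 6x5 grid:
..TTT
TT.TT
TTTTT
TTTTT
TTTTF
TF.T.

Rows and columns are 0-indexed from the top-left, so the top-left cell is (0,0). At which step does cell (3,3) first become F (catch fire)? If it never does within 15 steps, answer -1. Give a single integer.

Step 1: cell (3,3)='T' (+4 fires, +2 burnt)
Step 2: cell (3,3)='F' (+6 fires, +4 burnt)
  -> target ignites at step 2
Step 3: cell (3,3)='.' (+5 fires, +6 burnt)
Step 4: cell (3,3)='.' (+5 fires, +5 burnt)
Step 5: cell (3,3)='.' (+2 fires, +5 burnt)
Step 6: cell (3,3)='.' (+1 fires, +2 burnt)
Step 7: cell (3,3)='.' (+0 fires, +1 burnt)
  fire out at step 7

2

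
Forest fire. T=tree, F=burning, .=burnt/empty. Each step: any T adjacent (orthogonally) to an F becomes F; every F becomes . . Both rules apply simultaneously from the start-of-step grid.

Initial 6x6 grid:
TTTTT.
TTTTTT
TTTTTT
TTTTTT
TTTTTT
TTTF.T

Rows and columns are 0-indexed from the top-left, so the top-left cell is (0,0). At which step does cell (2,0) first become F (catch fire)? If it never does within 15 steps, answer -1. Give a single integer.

Step 1: cell (2,0)='T' (+2 fires, +1 burnt)
Step 2: cell (2,0)='T' (+4 fires, +2 burnt)
Step 3: cell (2,0)='T' (+6 fires, +4 burnt)
Step 4: cell (2,0)='T' (+7 fires, +6 burnt)
Step 5: cell (2,0)='T' (+6 fires, +7 burnt)
Step 6: cell (2,0)='F' (+5 fires, +6 burnt)
  -> target ignites at step 6
Step 7: cell (2,0)='.' (+2 fires, +5 burnt)
Step 8: cell (2,0)='.' (+1 fires, +2 burnt)
Step 9: cell (2,0)='.' (+0 fires, +1 burnt)
  fire out at step 9

6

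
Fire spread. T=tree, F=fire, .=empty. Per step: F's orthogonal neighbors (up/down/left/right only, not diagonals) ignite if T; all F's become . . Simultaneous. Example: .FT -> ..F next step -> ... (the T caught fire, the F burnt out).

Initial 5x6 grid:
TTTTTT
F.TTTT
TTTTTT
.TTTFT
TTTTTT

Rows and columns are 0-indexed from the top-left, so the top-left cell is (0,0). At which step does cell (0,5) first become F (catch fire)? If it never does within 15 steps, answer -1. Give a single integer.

Step 1: cell (0,5)='T' (+6 fires, +2 burnt)
Step 2: cell (0,5)='T' (+8 fires, +6 burnt)
Step 3: cell (0,5)='T' (+7 fires, +8 burnt)
Step 4: cell (0,5)='F' (+4 fires, +7 burnt)
  -> target ignites at step 4
Step 5: cell (0,5)='.' (+1 fires, +4 burnt)
Step 6: cell (0,5)='.' (+0 fires, +1 burnt)
  fire out at step 6

4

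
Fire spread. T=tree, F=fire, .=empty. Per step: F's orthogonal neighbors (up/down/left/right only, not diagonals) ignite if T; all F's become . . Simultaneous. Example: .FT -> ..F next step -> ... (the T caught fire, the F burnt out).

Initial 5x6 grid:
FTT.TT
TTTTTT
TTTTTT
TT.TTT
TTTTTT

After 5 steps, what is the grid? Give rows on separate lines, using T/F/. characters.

Step 1: 2 trees catch fire, 1 burn out
  .FT.TT
  FTTTTT
  TTTTTT
  TT.TTT
  TTTTTT
Step 2: 3 trees catch fire, 2 burn out
  ..F.TT
  .FTTTT
  FTTTTT
  TT.TTT
  TTTTTT
Step 3: 3 trees catch fire, 3 burn out
  ....TT
  ..FTTT
  .FTTTT
  FT.TTT
  TTTTTT
Step 4: 4 trees catch fire, 3 burn out
  ....TT
  ...FTT
  ..FTTT
  .F.TTT
  FTTTTT
Step 5: 3 trees catch fire, 4 burn out
  ....TT
  ....FT
  ...FTT
  ...TTT
  .FTTTT

....TT
....FT
...FTT
...TTT
.FTTTT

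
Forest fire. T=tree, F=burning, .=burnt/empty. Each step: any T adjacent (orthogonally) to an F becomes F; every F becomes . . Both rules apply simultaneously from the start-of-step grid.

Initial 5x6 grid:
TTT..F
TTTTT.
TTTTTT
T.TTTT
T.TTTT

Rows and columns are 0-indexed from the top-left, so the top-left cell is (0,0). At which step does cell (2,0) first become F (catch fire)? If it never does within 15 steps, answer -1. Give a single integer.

Step 1: cell (2,0)='T' (+0 fires, +1 burnt)
  fire out at step 1
Target never catches fire within 15 steps

-1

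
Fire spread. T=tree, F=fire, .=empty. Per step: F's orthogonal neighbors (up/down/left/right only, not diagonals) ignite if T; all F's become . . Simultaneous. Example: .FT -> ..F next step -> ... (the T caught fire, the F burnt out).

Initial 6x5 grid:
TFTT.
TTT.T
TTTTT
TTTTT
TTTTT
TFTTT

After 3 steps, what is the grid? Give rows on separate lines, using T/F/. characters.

Step 1: 6 trees catch fire, 2 burn out
  F.FT.
  TFT.T
  TTTTT
  TTTTT
  TFTTT
  F.FTT
Step 2: 8 trees catch fire, 6 burn out
  ...F.
  F.F.T
  TFTTT
  TFTTT
  F.FTT
  ...FT
Step 3: 6 trees catch fire, 8 burn out
  .....
  ....T
  F.FTT
  F.FTT
  ...FT
  ....F

.....
....T
F.FTT
F.FTT
...FT
....F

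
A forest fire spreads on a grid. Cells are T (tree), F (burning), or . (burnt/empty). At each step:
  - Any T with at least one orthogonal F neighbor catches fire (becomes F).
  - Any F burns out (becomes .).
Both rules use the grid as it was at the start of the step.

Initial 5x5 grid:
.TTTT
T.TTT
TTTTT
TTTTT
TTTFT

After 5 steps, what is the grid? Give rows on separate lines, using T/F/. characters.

Step 1: 3 trees catch fire, 1 burn out
  .TTTT
  T.TTT
  TTTTT
  TTTFT
  TTF.F
Step 2: 4 trees catch fire, 3 burn out
  .TTTT
  T.TTT
  TTTFT
  TTF.F
  TF...
Step 3: 5 trees catch fire, 4 burn out
  .TTTT
  T.TFT
  TTF.F
  TF...
  F....
Step 4: 5 trees catch fire, 5 burn out
  .TTFT
  T.F.F
  TF...
  F....
  .....
Step 5: 3 trees catch fire, 5 burn out
  .TF.F
  T....
  F....
  .....
  .....

.TF.F
T....
F....
.....
.....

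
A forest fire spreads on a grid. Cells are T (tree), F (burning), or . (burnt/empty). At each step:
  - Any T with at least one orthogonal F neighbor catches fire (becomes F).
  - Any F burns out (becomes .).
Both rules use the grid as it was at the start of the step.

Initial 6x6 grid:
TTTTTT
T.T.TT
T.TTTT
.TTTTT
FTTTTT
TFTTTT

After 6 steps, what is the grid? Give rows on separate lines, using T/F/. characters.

Step 1: 3 trees catch fire, 2 burn out
  TTTTTT
  T.T.TT
  T.TTTT
  .TTTTT
  .FTTTT
  F.FTTT
Step 2: 3 trees catch fire, 3 burn out
  TTTTTT
  T.T.TT
  T.TTTT
  .FTTTT
  ..FTTT
  ...FTT
Step 3: 3 trees catch fire, 3 burn out
  TTTTTT
  T.T.TT
  T.TTTT
  ..FTTT
  ...FTT
  ....FT
Step 4: 4 trees catch fire, 3 burn out
  TTTTTT
  T.T.TT
  T.FTTT
  ...FTT
  ....FT
  .....F
Step 5: 4 trees catch fire, 4 burn out
  TTTTTT
  T.F.TT
  T..FTT
  ....FT
  .....F
  ......
Step 6: 3 trees catch fire, 4 burn out
  TTFTTT
  T...TT
  T...FT
  .....F
  ......
  ......

TTFTTT
T...TT
T...FT
.....F
......
......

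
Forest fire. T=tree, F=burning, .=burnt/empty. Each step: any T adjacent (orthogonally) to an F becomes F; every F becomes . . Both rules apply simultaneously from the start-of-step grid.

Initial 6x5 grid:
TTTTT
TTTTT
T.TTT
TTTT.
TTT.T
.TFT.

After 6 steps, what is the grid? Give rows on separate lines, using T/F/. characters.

Step 1: 3 trees catch fire, 1 burn out
  TTTTT
  TTTTT
  T.TTT
  TTTT.
  TTF.T
  .F.F.
Step 2: 2 trees catch fire, 3 burn out
  TTTTT
  TTTTT
  T.TTT
  TTFT.
  TF..T
  .....
Step 3: 4 trees catch fire, 2 burn out
  TTTTT
  TTTTT
  T.FTT
  TF.F.
  F...T
  .....
Step 4: 3 trees catch fire, 4 burn out
  TTTTT
  TTFTT
  T..FT
  F....
  ....T
  .....
Step 5: 5 trees catch fire, 3 burn out
  TTFTT
  TF.FT
  F...F
  .....
  ....T
  .....
Step 6: 4 trees catch fire, 5 burn out
  TF.FT
  F...F
  .....
  .....
  ....T
  .....

TF.FT
F...F
.....
.....
....T
.....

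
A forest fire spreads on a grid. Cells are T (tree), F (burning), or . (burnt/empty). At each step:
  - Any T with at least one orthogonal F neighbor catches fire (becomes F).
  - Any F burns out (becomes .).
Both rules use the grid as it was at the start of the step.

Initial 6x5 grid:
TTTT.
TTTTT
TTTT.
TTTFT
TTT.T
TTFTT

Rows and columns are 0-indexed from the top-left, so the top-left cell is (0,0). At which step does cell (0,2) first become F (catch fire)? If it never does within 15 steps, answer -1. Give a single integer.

Step 1: cell (0,2)='T' (+6 fires, +2 burnt)
Step 2: cell (0,2)='T' (+7 fires, +6 burnt)
Step 3: cell (0,2)='T' (+6 fires, +7 burnt)
Step 4: cell (0,2)='F' (+3 fires, +6 burnt)
  -> target ignites at step 4
Step 5: cell (0,2)='.' (+2 fires, +3 burnt)
Step 6: cell (0,2)='.' (+1 fires, +2 burnt)
Step 7: cell (0,2)='.' (+0 fires, +1 burnt)
  fire out at step 7

4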